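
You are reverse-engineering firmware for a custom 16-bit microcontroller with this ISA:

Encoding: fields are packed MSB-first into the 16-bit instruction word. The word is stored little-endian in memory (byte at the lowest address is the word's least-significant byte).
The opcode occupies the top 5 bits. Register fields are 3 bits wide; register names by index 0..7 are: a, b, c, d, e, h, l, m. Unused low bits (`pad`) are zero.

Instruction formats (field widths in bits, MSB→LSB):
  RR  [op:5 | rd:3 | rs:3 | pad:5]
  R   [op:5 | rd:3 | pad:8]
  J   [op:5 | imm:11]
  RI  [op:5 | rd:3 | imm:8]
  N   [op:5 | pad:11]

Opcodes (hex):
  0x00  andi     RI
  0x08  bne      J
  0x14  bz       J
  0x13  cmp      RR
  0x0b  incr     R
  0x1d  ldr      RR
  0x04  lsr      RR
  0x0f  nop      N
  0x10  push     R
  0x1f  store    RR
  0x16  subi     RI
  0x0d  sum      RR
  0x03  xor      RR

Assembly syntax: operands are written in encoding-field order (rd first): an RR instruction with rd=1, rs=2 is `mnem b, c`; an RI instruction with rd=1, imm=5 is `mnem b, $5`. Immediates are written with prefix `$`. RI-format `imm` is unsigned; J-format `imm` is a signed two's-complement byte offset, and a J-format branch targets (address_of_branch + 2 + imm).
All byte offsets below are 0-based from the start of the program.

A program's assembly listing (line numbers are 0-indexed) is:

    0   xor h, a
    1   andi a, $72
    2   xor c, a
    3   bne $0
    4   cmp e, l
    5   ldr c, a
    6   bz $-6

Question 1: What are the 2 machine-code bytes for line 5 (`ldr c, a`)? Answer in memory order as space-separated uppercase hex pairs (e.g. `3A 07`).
00 EA

L5: ldr op=0x1d:5|rd=2:3|rs=0:3|pad=0:5 ⇒ 0xea00 ⇒ little 00 ea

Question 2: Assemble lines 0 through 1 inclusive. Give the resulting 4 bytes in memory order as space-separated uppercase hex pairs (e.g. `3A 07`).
00 1D 48 00

line 0 (xor): pack op=0x3:5|rd=5:3|rs=0:3|pad=0:5 = 0x1d00; little→ 00 1d
line 1 (andi): pack op=0x0:5|rd=0:3|imm=72:8 = 0x0048; little→ 48 00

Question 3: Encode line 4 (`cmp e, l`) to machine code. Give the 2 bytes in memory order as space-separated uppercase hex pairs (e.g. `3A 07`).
4. cmp fields op=0x13:5|rd=4:3|rs=6:3|pad=0:5 → word 9cc0h → c0 9c

C0 9C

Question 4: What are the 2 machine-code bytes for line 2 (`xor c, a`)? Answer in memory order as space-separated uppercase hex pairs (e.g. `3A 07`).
00 1A

L2: xor op=0x3:5|rd=2:3|rs=0:3|pad=0:5 ⇒ 0x1a00 ⇒ little 00 1a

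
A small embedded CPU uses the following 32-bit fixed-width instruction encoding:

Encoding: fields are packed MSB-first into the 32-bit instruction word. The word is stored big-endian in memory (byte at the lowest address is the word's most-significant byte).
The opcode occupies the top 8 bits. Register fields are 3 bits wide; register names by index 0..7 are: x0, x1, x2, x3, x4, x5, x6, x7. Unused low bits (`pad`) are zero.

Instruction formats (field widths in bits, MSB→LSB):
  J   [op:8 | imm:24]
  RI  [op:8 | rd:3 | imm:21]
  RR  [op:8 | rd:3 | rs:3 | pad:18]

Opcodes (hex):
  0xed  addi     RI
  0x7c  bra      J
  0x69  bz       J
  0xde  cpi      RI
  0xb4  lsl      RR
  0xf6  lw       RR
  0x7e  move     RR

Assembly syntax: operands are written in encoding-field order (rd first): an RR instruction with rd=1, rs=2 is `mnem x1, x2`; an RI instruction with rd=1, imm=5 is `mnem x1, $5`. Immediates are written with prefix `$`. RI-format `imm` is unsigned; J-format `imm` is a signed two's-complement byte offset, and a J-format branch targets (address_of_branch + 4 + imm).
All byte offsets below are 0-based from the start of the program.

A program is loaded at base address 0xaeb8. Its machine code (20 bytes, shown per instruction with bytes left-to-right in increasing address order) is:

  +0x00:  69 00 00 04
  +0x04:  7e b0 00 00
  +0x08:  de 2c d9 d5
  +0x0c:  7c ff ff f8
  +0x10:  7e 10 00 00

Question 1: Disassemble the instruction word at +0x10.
move x0, x4

[10] 7e 10 00 00 → 0x7e100000
  opcode bits[31:24]=0x7e: move/RR
  [23:21] rd=0 = x0
  [20:18] rs=4 = x4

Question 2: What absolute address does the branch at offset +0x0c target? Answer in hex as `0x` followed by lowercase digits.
0xaec0

@+0c  big-endian(7c ff ff f8) = 0x7cfffff8
  top 8b → 0x7c → bra [J]
  [23:0] imm=16777208 (s24→-8) = $-8
  target = base 0xaeb8 + off 0x0c + 4 + imm -8 = 0xaec0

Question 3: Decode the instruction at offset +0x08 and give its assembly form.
@+08  big-endian(de 2c d9 d5) = 0xde2cd9d5
  opcode bits[31:24]=0xde: cpi/RI
  rd: (w>>21)&0x7=0x1 → x1
  imm: (w>>0)&0x1fffff=0xcd9d5 → $842197

cpi x1, $842197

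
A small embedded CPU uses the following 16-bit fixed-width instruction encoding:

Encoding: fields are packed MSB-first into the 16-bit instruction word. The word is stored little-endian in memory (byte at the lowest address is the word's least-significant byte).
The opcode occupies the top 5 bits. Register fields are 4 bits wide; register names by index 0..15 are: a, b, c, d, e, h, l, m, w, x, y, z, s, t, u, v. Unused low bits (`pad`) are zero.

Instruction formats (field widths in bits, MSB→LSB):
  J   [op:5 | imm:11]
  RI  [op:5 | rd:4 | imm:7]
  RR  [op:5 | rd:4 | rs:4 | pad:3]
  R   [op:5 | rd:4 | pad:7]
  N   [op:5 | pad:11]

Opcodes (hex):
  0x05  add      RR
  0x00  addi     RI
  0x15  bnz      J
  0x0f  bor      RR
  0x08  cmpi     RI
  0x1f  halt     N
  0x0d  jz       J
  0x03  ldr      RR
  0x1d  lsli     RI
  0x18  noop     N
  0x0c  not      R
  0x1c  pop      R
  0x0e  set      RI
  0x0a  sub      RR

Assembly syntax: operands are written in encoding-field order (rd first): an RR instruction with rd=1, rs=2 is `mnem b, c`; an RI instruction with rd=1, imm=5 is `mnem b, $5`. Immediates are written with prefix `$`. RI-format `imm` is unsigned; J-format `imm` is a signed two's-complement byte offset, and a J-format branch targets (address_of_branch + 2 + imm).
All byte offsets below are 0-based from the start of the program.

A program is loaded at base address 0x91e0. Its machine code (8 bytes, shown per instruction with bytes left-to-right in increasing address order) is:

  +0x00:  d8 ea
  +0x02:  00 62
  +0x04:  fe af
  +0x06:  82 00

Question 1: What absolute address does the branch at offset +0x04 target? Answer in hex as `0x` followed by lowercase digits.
0x91e4

+0x04: fe af ⇒ word 0xaffe (little)
  op=0xaffe>>11=0x15 ⇒ bnz (J)
  imm@[10:0]=0x7fe (s11→-2) ⇒ $-2
  target = base 0x91e0 + off 0x04 + 2 + imm -2 = 0x91e4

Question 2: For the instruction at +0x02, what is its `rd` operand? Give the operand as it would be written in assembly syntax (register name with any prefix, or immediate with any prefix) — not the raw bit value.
e

+0x02: 00 62 ⇒ word 0x6200 (little)
  op=0x6200>>11=0xc ⇒ not (R)
  [10:7] rd=4 = e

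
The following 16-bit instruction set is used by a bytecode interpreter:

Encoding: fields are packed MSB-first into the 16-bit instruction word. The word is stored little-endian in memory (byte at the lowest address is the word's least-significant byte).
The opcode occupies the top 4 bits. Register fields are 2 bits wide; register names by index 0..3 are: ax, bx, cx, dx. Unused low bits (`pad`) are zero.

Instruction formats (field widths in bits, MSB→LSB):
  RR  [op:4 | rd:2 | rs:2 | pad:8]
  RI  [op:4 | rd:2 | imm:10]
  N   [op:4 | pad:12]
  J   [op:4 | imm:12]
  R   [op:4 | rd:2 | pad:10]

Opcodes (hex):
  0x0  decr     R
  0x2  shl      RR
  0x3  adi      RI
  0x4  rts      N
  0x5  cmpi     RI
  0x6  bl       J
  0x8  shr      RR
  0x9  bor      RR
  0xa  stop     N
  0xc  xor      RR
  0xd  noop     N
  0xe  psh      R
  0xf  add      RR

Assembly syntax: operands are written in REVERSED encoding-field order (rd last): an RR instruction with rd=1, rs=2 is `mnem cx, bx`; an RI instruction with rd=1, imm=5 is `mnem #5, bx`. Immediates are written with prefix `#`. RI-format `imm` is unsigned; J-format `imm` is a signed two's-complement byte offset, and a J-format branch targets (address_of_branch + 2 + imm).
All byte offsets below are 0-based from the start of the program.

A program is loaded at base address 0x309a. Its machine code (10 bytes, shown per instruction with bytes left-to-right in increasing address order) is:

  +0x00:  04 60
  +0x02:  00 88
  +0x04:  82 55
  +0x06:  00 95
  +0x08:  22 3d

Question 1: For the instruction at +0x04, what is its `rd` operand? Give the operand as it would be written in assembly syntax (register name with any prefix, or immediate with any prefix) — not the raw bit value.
off 0x04: read 82 55 as little → 0x5582
  op=0x5582>>12=0x5 ⇒ cmpi (RI)
  rd@[11:10]=0x1 ⇒ bx
  imm@[9:0]=0x182 ⇒ #386

bx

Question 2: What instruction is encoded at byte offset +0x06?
+0x06: 00 95 ⇒ word 0x9500 (little)
  top 4b → 0x9 → bor [RR]
  rd: (w>>10)&0x3=0x1 → bx
  rs: (w>>8)&0x3=0x1 → bx

bor bx, bx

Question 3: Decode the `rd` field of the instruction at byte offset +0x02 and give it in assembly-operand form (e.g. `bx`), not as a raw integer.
cx

off 0x02: read 00 88 as little → 0x8800
  op=0x8800>>12=0x8 ⇒ shr (RR)
  rd@[11:10]=0x2 ⇒ cx
  rs@[9:8]=0x0 ⇒ ax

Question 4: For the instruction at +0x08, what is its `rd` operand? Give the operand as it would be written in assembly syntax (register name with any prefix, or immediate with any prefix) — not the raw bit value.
dx

[08] 22 3d → 0x3d22
  opcode bits[15:12]=0x3: adi/RI
  rd@[11:10]=0x3 ⇒ dx
  imm@[9:0]=0x122 ⇒ #290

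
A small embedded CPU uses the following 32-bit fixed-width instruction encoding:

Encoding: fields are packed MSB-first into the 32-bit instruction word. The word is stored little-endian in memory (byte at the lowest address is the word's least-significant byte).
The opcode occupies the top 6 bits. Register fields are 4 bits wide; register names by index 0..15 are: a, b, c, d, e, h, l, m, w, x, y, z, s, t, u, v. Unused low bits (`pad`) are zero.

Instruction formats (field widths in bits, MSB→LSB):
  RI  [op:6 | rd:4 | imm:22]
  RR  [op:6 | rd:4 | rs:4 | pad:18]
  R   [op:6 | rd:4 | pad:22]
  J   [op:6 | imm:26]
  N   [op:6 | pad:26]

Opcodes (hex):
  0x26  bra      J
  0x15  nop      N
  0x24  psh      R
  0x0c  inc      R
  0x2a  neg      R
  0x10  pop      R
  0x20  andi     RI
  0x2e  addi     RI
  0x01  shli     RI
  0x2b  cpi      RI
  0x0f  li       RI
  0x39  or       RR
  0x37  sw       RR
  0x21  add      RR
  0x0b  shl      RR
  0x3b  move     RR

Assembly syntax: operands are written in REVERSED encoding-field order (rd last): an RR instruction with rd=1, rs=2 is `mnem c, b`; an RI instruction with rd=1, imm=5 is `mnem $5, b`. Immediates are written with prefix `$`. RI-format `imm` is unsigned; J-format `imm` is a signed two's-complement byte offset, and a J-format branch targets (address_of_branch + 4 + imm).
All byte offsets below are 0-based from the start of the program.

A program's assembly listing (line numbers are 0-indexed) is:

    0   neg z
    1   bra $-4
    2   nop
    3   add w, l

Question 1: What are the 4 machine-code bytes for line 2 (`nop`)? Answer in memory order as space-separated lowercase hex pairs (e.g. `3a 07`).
00 00 00 54

2. nop fields op=0x15:6|pad=0:26 → word 54000000h → 00 00 00 54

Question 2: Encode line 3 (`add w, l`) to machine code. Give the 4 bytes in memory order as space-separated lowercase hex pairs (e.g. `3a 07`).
L3: add op=0x21:6|rd=6:4|rs=8:4|pad=0:18 ⇒ 0x85a00000 ⇒ little 00 00 a0 85

00 00 a0 85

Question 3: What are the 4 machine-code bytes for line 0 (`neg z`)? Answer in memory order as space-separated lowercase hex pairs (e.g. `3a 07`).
0. neg fields op=0x2a:6|rd=11:4|pad=0:22 → word aac00000h → 00 00 c0 aa

00 00 c0 aa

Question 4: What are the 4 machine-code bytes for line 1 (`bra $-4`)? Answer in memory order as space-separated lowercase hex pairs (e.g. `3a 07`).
fc ff ff 9b

line 1 (bra): pack op=0x26:6|imm=-4:26 = 0x9bfffffc; little→ fc ff ff 9b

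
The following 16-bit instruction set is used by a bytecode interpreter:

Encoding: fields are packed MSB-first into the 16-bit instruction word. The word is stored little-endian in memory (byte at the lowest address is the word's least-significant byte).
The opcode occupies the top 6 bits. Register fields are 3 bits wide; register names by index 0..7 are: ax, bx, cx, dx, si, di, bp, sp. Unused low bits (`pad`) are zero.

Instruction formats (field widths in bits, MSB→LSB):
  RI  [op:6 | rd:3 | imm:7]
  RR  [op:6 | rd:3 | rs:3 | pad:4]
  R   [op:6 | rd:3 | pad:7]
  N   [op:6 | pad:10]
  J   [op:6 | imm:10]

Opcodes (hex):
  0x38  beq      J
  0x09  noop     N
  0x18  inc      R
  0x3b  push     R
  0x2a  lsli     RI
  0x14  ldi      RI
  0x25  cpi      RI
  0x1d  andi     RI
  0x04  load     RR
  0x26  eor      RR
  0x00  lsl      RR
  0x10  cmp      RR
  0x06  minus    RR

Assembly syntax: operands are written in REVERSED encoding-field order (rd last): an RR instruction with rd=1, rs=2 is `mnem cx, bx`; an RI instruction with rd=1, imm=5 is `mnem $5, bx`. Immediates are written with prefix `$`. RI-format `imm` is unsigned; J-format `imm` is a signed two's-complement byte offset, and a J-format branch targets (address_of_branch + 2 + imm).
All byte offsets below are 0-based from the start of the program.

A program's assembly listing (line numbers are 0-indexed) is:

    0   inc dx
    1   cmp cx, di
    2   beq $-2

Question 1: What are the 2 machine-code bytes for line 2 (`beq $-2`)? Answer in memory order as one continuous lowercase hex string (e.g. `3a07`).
L2: beq op=0x38:6|imm=-2:10 ⇒ 0xe3fe ⇒ little fe e3

fee3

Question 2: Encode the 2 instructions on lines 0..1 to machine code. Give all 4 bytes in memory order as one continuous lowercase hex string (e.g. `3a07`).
L0: inc op=0x18:6|rd=3:3|pad=0:7 ⇒ 0x6180 ⇒ little 80 61
L1: cmp op=0x10:6|rd=5:3|rs=2:3|pad=0:4 ⇒ 0x42a0 ⇒ little a0 42

8061a042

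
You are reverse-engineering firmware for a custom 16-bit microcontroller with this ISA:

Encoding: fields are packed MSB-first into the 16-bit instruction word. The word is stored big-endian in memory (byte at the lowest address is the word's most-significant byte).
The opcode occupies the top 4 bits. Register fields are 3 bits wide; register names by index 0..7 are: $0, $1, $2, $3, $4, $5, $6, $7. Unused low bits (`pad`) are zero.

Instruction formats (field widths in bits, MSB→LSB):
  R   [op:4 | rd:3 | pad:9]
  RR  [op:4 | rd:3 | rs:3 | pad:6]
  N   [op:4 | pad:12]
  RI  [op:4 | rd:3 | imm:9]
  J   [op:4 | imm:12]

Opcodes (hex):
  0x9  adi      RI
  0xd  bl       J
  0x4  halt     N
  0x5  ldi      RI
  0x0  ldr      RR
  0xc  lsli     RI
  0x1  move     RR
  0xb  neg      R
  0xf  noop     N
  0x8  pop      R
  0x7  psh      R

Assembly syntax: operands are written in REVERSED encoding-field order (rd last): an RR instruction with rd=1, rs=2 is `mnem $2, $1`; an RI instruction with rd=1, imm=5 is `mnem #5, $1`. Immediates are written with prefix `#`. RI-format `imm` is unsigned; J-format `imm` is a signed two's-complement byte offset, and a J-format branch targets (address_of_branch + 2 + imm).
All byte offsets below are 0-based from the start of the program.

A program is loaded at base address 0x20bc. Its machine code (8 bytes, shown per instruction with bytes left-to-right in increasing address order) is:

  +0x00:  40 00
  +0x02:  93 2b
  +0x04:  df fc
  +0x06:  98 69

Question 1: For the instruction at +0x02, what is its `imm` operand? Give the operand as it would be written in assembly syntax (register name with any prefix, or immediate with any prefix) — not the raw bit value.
#299

off 0x02: read 93 2b as big → 0x932b
  op=0x932b>>12=0x9 ⇒ adi (RI)
  rd: (w>>9)&0x7=0x1 → $1
  imm: (w>>0)&0x1ff=0x12b → #299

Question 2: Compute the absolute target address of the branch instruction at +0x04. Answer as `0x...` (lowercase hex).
[04] df fc → 0xdffc
  top 4b → 0xd → bl [J]
  imm@[11:0]=0xffc (s12→-4) ⇒ #-4
  target = base 0x20bc + off 0x04 + 2 + imm -4 = 0x20be

0x20be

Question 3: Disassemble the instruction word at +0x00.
halt

off 0x00: read 40 00 as big → 0x4000
  top 4b → 0x4 → halt [N]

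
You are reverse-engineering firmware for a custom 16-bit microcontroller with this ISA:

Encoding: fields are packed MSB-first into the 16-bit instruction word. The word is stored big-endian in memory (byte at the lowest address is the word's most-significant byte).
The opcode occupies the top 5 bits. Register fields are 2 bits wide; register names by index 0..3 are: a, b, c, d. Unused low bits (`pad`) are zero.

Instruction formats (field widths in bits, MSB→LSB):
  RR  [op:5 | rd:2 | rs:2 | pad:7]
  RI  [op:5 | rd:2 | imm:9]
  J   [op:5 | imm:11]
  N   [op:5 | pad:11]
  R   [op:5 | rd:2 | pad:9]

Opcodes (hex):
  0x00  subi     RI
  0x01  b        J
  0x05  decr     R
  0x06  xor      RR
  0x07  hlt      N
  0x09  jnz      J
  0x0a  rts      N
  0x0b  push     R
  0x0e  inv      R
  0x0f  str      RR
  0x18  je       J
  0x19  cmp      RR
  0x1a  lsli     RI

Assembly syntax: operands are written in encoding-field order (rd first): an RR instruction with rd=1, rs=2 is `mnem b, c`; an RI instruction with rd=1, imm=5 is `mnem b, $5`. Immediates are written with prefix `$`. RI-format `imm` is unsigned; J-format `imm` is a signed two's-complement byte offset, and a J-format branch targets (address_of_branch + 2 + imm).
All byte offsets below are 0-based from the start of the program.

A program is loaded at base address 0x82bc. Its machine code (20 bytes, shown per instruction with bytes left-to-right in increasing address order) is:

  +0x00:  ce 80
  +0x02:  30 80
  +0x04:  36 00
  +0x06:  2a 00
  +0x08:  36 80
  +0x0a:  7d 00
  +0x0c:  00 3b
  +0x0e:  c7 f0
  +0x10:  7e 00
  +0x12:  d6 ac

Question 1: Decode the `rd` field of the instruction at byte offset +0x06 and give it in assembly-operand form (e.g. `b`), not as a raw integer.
[06] 2a 00 → 0x2a00
  op=0x2a00>>11=0x5 ⇒ decr (R)
  rd: (w>>9)&0x3=0x1 → b

b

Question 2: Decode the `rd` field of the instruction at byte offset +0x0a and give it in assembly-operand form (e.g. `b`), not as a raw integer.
@+0a  big-endian(7d 00) = 0x7d00
  opcode bits[15:11]=0xf: str/RR
  [10:9] rd=2 = c
  [8:7] rs=2 = c

c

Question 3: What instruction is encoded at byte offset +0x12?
[12] d6 ac → 0xd6ac
  opcode bits[15:11]=0x1a: lsli/RI
  [10:9] rd=3 = d
  [8:0] imm=172 = $172

lsli d, $172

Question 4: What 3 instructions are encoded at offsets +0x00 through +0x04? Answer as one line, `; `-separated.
off 0x00: read ce 80 as big → 0xce80
  top 5b → 0x19 → cmp [RR]
  rd: (w>>9)&0x3=0x3 → d
  rs: (w>>7)&0x3=0x1 → b
off 0x02: read 30 80 as big → 0x3080
  top 5b → 0x6 → xor [RR]
  rd: (w>>9)&0x3=0x0 → a
  rs: (w>>7)&0x3=0x1 → b
off 0x04: read 36 00 as big → 0x3600
  top 5b → 0x6 → xor [RR]
  rd: (w>>9)&0x3=0x3 → d
  rs: (w>>7)&0x3=0x0 → a

cmp d, b; xor a, b; xor d, a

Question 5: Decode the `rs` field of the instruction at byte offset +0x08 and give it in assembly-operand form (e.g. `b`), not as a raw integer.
b

+0x08: 36 80 ⇒ word 0x3680 (big)
  op=0x3680>>11=0x6 ⇒ xor (RR)
  [10:9] rd=3 = d
  [8:7] rs=1 = b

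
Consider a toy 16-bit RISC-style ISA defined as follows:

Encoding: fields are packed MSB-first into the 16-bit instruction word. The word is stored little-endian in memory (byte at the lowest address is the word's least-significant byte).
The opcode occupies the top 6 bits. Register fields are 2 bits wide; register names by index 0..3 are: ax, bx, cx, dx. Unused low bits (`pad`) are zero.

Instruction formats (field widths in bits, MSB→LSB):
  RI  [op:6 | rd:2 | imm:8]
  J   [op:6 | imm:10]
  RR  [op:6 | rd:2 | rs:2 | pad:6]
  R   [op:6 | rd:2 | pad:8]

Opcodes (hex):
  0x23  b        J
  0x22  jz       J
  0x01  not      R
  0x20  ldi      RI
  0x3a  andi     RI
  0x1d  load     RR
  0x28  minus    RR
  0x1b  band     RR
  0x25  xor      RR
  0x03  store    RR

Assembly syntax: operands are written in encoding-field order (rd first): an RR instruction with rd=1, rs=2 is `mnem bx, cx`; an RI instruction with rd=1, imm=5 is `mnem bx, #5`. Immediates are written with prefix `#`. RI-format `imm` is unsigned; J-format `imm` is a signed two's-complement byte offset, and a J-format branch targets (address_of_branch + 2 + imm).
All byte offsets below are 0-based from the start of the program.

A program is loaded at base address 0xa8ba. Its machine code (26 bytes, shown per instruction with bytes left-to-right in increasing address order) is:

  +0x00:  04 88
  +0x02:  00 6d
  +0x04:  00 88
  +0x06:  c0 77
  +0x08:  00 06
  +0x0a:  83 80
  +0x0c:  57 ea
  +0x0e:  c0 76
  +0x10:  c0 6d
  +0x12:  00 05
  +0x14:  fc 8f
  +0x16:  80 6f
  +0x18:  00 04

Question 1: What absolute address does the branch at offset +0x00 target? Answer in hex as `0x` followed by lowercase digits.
0xa8c0

off 0x00: read 04 88 as little → 0x8804
  op=0x8804>>10=0x22 ⇒ jz (J)
  imm: (w>>0)&0x3ff=0x4 → #4
  target = base 0xa8ba + off 0x00 + 2 + imm 4 = 0xa8c0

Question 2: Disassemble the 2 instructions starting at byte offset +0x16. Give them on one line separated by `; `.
band dx, cx; not ax

+0x16: 80 6f ⇒ word 0x6f80 (little)
  top 6b → 0x1b → band [RR]
  rd: (w>>8)&0x3=0x3 → dx
  rs: (w>>6)&0x3=0x2 → cx
+0x18: 00 04 ⇒ word 0x0400 (little)
  top 6b → 0x1 → not [R]
  rd: (w>>8)&0x3=0x0 → ax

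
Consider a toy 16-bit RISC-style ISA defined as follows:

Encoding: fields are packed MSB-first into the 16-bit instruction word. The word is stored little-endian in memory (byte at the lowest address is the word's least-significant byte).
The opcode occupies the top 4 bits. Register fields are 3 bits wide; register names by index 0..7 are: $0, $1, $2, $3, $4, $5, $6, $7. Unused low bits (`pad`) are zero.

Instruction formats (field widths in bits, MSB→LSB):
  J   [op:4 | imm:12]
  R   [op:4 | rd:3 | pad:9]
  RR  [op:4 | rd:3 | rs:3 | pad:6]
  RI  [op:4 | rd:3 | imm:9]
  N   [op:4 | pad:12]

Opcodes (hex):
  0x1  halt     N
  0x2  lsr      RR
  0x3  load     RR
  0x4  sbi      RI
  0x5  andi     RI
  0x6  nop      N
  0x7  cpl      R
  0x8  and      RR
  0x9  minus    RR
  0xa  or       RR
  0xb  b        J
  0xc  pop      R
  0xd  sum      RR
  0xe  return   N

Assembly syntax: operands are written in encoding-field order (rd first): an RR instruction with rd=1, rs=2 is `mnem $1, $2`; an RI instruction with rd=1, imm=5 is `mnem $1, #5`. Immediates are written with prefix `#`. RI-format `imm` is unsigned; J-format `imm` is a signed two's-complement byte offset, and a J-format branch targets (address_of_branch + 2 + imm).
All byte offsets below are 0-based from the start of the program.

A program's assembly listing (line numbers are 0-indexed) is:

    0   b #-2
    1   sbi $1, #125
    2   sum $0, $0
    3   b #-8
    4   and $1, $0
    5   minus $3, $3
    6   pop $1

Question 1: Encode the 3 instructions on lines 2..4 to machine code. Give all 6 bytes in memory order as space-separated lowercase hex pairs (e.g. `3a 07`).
2. sum fields op=0xd:4|rd=0:3|rs=0:3|pad=0:6 → word d000h → 00 d0
3. b fields op=0xb:4|imm=-8:12 → word bff8h → f8 bf
4. and fields op=0x8:4|rd=1:3|rs=0:3|pad=0:6 → word 8200h → 00 82

00 d0 f8 bf 00 82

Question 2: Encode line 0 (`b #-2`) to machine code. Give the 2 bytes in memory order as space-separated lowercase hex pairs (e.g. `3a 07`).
line 0 (b): pack op=0xb:4|imm=-2:12 = 0xbffe; little→ fe bf

fe bf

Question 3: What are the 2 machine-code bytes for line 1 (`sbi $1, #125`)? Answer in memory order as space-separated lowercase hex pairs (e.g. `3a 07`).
line 1 (sbi): pack op=0x4:4|rd=1:3|imm=125:9 = 0x427d; little→ 7d 42

7d 42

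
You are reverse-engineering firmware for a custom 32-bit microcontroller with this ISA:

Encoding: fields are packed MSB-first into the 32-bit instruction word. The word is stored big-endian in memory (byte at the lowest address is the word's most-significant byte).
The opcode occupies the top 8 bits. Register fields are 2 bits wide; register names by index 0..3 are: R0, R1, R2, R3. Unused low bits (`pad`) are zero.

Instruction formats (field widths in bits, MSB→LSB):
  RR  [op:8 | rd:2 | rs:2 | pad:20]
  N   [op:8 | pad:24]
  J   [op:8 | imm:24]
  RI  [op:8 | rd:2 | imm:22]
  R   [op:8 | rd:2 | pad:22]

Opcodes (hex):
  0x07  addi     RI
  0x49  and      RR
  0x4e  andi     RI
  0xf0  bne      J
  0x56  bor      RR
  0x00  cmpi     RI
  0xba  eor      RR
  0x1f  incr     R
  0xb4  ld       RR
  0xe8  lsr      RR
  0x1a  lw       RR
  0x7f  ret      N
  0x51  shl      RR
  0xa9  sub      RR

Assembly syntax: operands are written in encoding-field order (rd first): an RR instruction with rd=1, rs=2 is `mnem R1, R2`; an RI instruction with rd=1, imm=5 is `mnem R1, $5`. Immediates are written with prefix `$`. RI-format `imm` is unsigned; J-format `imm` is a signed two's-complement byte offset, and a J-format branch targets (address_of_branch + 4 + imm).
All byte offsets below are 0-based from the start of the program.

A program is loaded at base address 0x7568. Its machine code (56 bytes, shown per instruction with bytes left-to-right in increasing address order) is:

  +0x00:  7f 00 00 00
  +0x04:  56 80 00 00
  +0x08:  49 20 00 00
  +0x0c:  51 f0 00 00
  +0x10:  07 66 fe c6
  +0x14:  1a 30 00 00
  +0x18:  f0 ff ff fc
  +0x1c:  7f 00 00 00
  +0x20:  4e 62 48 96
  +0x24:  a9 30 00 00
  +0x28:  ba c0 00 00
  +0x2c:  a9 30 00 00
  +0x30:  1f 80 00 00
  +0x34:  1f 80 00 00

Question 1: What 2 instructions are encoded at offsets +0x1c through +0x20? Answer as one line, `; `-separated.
+0x1c: 7f 00 00 00 ⇒ word 0x7f000000 (big)
  top 8b → 0x7f → ret [N]
+0x20: 4e 62 48 96 ⇒ word 0x4e624896 (big)
  top 8b → 0x4e → andi [RI]
  rd: (w>>22)&0x3=0x1 → R1
  imm: (w>>0)&0x3fffff=0x224896 → $2246806

ret; andi R1, $2246806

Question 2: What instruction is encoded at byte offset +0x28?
off 0x28: read ba c0 00 00 as big → 0xbac00000
  op=0xbac00000>>24=0xba ⇒ eor (RR)
  rd: (w>>22)&0x3=0x3 → R3
  rs: (w>>20)&0x3=0x0 → R0

eor R3, R0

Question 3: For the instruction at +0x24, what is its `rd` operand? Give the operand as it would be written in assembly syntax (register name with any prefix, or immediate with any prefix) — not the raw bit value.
R0

@+24  big-endian(a9 30 00 00) = 0xa9300000
  opcode bits[31:24]=0xa9: sub/RR
  [23:22] rd=0 = R0
  [21:20] rs=3 = R3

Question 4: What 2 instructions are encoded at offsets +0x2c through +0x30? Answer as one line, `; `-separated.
[2c] a9 30 00 00 → 0xa9300000
  top 8b → 0xa9 → sub [RR]
  rd: (w>>22)&0x3=0x0 → R0
  rs: (w>>20)&0x3=0x3 → R3
[30] 1f 80 00 00 → 0x1f800000
  top 8b → 0x1f → incr [R]
  rd: (w>>22)&0x3=0x2 → R2

sub R0, R3; incr R2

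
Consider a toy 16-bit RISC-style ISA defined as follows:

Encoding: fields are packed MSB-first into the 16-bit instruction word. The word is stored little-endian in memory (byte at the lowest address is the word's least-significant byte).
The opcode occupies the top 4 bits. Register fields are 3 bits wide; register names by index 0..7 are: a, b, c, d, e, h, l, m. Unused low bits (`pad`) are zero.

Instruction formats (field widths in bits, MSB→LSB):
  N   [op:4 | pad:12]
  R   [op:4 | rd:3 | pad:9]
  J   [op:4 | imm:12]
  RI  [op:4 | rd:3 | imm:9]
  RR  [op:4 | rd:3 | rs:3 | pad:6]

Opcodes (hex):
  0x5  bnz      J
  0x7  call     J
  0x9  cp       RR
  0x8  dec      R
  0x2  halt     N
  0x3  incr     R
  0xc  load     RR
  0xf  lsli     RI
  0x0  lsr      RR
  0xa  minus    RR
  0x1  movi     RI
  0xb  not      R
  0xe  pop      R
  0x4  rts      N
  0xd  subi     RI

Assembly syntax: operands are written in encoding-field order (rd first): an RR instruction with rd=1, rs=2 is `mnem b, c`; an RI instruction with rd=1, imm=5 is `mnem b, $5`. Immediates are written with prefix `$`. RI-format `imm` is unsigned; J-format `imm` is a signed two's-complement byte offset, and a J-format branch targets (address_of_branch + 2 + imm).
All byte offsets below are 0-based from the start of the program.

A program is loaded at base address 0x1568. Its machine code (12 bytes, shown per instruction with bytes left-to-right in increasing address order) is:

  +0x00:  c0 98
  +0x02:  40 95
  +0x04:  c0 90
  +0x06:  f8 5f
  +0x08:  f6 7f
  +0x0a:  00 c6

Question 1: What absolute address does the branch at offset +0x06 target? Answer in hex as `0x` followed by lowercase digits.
0x1568

[06] f8 5f → 0x5ff8
  top 4b → 0x5 → bnz [J]
  imm: (w>>0)&0xfff=0xff8 (s12→-8) → $-8
  target = base 0x1568 + off 0x06 + 2 + imm -8 = 0x1568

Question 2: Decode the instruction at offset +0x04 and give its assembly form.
[04] c0 90 → 0x90c0
  opcode bits[15:12]=0x9: cp/RR
  [11:9] rd=0 = a
  [8:6] rs=3 = d

cp a, d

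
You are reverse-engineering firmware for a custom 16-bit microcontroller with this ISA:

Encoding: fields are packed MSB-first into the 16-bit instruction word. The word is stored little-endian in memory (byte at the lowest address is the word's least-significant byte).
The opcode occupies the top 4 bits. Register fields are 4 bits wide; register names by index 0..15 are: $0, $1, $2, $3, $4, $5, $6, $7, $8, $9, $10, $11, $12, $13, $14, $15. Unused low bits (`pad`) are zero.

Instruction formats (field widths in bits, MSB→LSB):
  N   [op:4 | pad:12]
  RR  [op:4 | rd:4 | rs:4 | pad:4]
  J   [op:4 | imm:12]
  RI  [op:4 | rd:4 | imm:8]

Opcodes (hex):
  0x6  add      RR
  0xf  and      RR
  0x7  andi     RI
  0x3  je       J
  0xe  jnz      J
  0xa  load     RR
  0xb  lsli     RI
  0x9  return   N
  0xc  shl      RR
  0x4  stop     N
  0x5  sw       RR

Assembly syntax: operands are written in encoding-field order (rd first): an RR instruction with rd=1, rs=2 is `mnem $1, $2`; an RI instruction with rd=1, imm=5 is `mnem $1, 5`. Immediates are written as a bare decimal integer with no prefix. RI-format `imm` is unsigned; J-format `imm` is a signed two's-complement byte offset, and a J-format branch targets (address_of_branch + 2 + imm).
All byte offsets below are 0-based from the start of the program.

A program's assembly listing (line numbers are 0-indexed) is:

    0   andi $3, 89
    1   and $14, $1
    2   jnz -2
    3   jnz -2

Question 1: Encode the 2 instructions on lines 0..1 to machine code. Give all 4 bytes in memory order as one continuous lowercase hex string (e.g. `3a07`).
L0: andi op=0x7:4|rd=3:4|imm=89:8 ⇒ 0x7359 ⇒ little 59 73
L1: and op=0xf:4|rd=14:4|rs=1:4|pad=0:4 ⇒ 0xfe10 ⇒ little 10 fe

597310fe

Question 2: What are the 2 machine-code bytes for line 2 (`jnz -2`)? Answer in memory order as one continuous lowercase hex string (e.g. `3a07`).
feef

L2: jnz op=0xe:4|imm=-2:12 ⇒ 0xeffe ⇒ little fe ef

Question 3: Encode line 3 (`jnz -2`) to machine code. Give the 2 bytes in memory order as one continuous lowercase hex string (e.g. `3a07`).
3. jnz fields op=0xe:4|imm=-2:12 → word effeh → fe ef

feef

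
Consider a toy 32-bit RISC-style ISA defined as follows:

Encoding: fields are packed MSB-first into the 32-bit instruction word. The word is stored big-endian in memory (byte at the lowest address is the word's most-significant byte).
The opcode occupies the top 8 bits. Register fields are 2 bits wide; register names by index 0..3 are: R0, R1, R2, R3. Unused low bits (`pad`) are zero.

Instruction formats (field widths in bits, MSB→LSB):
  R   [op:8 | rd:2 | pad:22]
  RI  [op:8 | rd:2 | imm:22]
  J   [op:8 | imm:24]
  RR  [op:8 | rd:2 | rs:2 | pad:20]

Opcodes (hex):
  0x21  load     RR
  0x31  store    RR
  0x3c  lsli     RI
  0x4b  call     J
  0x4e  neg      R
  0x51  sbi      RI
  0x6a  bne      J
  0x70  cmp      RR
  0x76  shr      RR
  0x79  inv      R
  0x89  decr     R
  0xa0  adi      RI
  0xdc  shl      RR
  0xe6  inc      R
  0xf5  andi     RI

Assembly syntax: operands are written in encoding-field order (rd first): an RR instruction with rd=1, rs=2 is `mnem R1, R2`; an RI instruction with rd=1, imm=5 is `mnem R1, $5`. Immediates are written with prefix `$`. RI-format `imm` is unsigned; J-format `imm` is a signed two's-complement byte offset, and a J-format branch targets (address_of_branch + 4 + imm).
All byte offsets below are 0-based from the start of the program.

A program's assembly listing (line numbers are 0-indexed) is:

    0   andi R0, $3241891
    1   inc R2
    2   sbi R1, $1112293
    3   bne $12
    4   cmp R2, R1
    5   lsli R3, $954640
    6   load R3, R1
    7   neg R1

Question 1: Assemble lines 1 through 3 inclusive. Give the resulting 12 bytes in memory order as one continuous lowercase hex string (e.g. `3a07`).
e68000005150f8e56a00000c

line 1 (inc): pack op=0xe6:8|rd=2:2|pad=0:22 = 0xe6800000; big→ e6 80 00 00
line 2 (sbi): pack op=0x51:8|rd=1:2|imm=1112293:22 = 0x5150f8e5; big→ 51 50 f8 e5
line 3 (bne): pack op=0x6a:8|imm=12:24 = 0x6a00000c; big→ 6a 00 00 0c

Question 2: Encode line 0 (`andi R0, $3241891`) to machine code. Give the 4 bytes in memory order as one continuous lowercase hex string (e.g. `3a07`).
L0: andi op=0xf5:8|rd=0:2|imm=3241891:22 ⇒ 0xf53177a3 ⇒ big f5 31 77 a3

f53177a3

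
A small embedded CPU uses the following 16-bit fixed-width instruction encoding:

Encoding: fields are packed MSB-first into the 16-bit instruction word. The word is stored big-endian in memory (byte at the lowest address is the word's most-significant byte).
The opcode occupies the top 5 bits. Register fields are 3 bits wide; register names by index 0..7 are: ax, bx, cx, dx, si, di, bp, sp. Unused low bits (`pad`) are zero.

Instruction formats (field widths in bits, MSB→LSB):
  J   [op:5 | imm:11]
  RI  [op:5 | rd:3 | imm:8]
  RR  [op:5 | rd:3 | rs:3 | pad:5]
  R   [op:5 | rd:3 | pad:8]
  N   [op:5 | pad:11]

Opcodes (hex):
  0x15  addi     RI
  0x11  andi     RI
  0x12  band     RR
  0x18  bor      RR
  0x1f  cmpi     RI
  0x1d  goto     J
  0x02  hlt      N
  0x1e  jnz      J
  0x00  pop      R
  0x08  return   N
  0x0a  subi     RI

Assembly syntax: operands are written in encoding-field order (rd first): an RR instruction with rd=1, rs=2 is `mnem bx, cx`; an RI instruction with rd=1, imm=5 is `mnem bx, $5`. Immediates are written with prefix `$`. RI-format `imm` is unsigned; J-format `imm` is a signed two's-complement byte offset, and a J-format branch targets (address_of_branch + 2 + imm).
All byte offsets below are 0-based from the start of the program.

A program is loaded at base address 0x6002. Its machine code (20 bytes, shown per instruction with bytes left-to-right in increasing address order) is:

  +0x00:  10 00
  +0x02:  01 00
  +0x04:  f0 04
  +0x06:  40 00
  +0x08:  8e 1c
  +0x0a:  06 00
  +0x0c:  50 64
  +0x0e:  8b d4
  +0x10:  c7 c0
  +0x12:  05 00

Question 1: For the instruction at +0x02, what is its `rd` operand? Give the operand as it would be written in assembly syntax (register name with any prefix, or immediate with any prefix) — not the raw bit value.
bx

[02] 01 00 → 0x0100
  opcode bits[15:11]=0x0: pop/R
  [10:8] rd=1 = bx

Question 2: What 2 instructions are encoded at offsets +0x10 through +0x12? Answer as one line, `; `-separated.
bor sp, bp; pop di

+0x10: c7 c0 ⇒ word 0xc7c0 (big)
  opcode bits[15:11]=0x18: bor/RR
  rd: (w>>8)&0x7=0x7 → sp
  rs: (w>>5)&0x7=0x6 → bp
+0x12: 05 00 ⇒ word 0x0500 (big)
  opcode bits[15:11]=0x0: pop/R
  rd: (w>>8)&0x7=0x5 → di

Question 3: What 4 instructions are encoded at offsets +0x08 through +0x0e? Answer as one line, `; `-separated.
@+08  big-endian(8e 1c) = 0x8e1c
  top 5b → 0x11 → andi [RI]
  rd@[10:8]=0x6 ⇒ bp
  imm@[7:0]=0x1c ⇒ $28
@+0a  big-endian(06 00) = 0x0600
  top 5b → 0x0 → pop [R]
  rd@[10:8]=0x6 ⇒ bp
@+0c  big-endian(50 64) = 0x5064
  top 5b → 0xa → subi [RI]
  rd@[10:8]=0x0 ⇒ ax
  imm@[7:0]=0x64 ⇒ $100
@+0e  big-endian(8b d4) = 0x8bd4
  top 5b → 0x11 → andi [RI]
  rd@[10:8]=0x3 ⇒ dx
  imm@[7:0]=0xd4 ⇒ $212

andi bp, $28; pop bp; subi ax, $100; andi dx, $212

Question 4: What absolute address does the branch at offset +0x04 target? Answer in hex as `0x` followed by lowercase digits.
0x600c

@+04  big-endian(f0 04) = 0xf004
  top 5b → 0x1e → jnz [J]
  [10:0] imm=4 = $4
  target = base 0x6002 + off 0x04 + 2 + imm 4 = 0x600c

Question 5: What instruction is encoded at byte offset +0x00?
[00] 10 00 → 0x1000
  op=0x1000>>11=0x2 ⇒ hlt (N)

hlt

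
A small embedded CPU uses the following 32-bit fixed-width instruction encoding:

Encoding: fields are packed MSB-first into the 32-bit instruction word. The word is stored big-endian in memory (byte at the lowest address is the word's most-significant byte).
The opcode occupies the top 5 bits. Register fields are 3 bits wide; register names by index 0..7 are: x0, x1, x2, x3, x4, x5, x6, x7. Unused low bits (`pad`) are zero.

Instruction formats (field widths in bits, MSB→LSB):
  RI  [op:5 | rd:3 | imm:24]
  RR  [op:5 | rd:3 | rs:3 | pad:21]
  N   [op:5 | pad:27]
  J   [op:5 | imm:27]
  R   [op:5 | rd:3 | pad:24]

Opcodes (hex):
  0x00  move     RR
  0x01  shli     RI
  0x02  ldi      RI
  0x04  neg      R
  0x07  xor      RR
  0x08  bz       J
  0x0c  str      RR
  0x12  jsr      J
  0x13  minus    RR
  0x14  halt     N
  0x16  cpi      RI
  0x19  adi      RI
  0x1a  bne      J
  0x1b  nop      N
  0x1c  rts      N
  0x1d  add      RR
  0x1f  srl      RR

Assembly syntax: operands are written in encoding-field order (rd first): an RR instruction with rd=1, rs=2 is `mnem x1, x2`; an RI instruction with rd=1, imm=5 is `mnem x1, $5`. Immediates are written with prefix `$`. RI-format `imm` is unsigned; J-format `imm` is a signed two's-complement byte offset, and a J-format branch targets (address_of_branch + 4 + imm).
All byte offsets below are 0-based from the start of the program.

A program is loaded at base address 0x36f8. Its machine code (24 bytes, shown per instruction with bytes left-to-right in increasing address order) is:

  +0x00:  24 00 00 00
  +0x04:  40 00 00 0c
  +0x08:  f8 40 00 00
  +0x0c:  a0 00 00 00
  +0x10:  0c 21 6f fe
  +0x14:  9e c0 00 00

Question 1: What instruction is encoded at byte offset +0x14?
minus x6, x6

[14] 9e c0 00 00 → 0x9ec00000
  op=0x9ec00000>>27=0x13 ⇒ minus (RR)
  rd@[26:24]=0x6 ⇒ x6
  rs@[23:21]=0x6 ⇒ x6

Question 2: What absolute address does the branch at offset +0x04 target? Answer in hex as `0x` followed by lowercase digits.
off 0x04: read 40 00 00 0c as big → 0x4000000c
  top 5b → 0x8 → bz [J]
  imm: (w>>0)&0x7ffffff=0xc → $12
  target = base 0x36f8 + off 0x04 + 4 + imm 12 = 0x370c

0x370c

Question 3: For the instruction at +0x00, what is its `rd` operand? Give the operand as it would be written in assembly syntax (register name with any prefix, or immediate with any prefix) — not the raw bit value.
x4

@+00  big-endian(24 00 00 00) = 0x24000000
  opcode bits[31:27]=0x4: neg/R
  rd@[26:24]=0x4 ⇒ x4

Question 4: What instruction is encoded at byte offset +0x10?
@+10  big-endian(0c 21 6f fe) = 0x0c216ffe
  op=0x0c216ffe>>27=0x1 ⇒ shli (RI)
  rd@[26:24]=0x4 ⇒ x4
  imm@[23:0]=0x216ffe ⇒ $2191358

shli x4, $2191358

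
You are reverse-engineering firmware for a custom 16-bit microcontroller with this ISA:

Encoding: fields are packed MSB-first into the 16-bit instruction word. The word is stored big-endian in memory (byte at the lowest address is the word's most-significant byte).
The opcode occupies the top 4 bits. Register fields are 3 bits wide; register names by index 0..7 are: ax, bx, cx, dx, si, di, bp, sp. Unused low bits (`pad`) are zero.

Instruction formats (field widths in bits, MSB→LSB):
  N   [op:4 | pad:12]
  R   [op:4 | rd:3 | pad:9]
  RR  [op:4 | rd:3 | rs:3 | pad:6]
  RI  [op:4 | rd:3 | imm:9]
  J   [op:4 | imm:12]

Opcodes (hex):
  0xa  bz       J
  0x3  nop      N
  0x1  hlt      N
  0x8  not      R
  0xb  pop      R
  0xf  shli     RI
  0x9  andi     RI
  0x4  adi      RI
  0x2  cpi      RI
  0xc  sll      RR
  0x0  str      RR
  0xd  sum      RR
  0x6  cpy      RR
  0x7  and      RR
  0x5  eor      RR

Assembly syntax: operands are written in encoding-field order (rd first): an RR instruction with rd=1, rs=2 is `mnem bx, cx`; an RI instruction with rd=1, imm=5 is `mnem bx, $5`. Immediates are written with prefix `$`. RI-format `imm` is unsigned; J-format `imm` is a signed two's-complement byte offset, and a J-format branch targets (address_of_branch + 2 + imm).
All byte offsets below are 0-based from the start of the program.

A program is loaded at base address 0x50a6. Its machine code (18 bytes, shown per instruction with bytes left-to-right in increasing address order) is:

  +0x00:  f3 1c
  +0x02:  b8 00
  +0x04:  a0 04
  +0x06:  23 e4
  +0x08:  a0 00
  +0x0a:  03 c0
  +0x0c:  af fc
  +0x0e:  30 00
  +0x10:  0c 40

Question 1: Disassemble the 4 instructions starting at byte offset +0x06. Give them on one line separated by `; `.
@+06  big-endian(23 e4) = 0x23e4
  op=0x23e4>>12=0x2 ⇒ cpi (RI)
  rd: (w>>9)&0x7=0x1 → bx
  imm: (w>>0)&0x1ff=0x1e4 → $484
@+08  big-endian(a0 00) = 0xa000
  op=0xa000>>12=0xa ⇒ bz (J)
  imm: (w>>0)&0xfff=0x0 → $0
@+0a  big-endian(03 c0) = 0x03c0
  op=0x03c0>>12=0x0 ⇒ str (RR)
  rd: (w>>9)&0x7=0x1 → bx
  rs: (w>>6)&0x7=0x7 → sp
@+0c  big-endian(af fc) = 0xaffc
  op=0xaffc>>12=0xa ⇒ bz (J)
  imm: (w>>0)&0xfff=0xffc (s12→-4) → $-4

cpi bx, $484; bz $0; str bx, sp; bz $-4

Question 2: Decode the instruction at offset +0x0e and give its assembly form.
nop

[0e] 30 00 → 0x3000
  opcode bits[15:12]=0x3: nop/N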